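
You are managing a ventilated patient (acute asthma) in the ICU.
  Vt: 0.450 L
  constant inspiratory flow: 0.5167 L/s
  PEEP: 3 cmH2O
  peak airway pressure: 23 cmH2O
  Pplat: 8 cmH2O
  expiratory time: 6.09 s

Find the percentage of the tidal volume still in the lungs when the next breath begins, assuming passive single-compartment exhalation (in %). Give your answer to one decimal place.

9.7

R = (PIP − Pplat)/V̇ = (23 − 8) / 0.5167 = 15.0/0.5167 = 29.03 cmH2O·s/L.
C = Vt/(Pplat − PEEP) = 450.0 / (8 − 3) = 450.0/5.0 = 90.0 mL/cmH2O.
τ = R × C = 29.03 × 0.09 L/cmH2O = 2.613 s.
Fraction remaining at end-expiration = e^(−Te/τ) = e^(−6.09/2.613) = 0.09723 → 9.723%.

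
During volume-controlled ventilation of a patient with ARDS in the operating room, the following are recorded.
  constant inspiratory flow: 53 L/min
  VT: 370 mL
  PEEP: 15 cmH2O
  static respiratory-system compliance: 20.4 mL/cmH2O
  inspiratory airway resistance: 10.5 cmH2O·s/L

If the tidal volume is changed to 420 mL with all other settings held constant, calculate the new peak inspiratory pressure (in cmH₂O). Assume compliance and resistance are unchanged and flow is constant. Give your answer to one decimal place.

Flow: 53 L/min ÷ 60 = 0.8833 L/s.
PIP = Vt/C + R·V̇ + PEEP (constant-flow equation of motion).
Only the elastic term changes: ΔPIP = ΔVt / C = (420 − 370) / 20.4 = 2.451 cmH2O.
Original PIP = 370/20.4 + 10.5×0.8833 + 15 = 42.412 cmH2O; new PIP = 42.412 + (2.451) = 44.863 cmH2O.

44.9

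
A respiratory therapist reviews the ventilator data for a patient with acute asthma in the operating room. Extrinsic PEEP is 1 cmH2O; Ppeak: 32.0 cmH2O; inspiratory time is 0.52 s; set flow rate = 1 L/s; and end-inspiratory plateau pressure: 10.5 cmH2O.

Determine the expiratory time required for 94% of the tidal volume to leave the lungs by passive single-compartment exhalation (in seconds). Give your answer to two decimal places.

3.31

Vt = flow × Ti = 1 L/s × 0.52 s × 1000 mL/L = 520.0 mL.
R = (PIP − Pplat)/V̇ = (32.0 − 10.5) / 1 = 21.5/1 = 21.5 cmH2O·s/L.
C = Vt/(Pplat − PEEP) = 520.0 / (10.5 − 1) = 520.0/9.5 = 54.737 mL/cmH2O.
τ = R × C = 21.5 × 0.05474 L/cmH2O = 1.177 s.
t = −τ·ln(1 − 0.94) = −1.177·ln(0.06) = 3.311 s.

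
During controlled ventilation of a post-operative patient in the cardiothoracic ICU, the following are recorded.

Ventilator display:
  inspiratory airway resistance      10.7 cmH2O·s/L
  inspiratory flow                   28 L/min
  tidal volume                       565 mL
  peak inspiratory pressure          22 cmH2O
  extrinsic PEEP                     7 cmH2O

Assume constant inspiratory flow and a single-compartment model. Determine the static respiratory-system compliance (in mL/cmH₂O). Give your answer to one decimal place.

Flow: 28 L/min ÷ 60 = 0.4667 L/s.
Equation of motion (constant flow): PIP = Vt/C + R·V̇ + PEEP.
Vt/C = PIP − R·V̇ − PEEP = 22 − 10.7×0.4667 − 7 = 22 − 4.994 − 7 = 10.006 cmH2O.
C = Vt / 10.006 = 565 / 10.006 = 56.466 mL/cmH2O.

56.5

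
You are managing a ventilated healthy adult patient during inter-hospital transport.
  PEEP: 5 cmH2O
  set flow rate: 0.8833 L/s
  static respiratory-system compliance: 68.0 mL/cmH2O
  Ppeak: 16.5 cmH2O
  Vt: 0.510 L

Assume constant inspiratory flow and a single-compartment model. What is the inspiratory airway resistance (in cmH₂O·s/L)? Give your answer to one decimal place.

4.5

Equation of motion (constant flow): PIP = Vt/C + R·V̇ + PEEP.
R·V̇ = PIP − Vt/C − PEEP = 16.5 − 510/68.0 − 5 = 16.5 − 7.5 − 5 = 4.0 cmH2O.
R = 4.0 / 0.8833 = 4.528 cmH2O·s/L.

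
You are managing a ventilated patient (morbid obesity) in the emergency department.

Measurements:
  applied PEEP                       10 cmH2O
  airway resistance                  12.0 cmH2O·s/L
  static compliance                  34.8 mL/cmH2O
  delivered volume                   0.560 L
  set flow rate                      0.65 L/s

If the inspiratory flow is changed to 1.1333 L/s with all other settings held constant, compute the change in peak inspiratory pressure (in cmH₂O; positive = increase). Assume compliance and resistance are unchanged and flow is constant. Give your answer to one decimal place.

5.8

PIP = Vt/C + R·V̇ + PEEP (constant-flow equation of motion).
Only the resistive term changes: ΔPIP = R × ΔV̇ = 12.0 × (1.1333 − 0.65) = 12.0 × 0.4833 = 5.8 cmH2O.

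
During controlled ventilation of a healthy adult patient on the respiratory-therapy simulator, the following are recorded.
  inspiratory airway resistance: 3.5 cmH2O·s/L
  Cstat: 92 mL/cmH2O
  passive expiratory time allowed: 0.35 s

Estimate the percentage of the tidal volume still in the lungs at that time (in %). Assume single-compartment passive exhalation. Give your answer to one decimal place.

τ = R × C = 3.5 × 92 mL/cmH2O = 3.5 × 0.092 L/cmH2O = 0.322 s.
Passive exhalation: V(t)/V₀ = e^(−t/τ) = e^(−0.35/0.322) = 0.3372.
Fraction remaining = 0.3372 → 33.72%.

33.7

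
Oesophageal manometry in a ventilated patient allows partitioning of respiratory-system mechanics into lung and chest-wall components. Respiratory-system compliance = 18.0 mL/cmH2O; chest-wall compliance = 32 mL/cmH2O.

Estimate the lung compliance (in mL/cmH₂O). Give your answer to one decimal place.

1/CL = 1/Crs − 1/Ccw.
1/CL = 1/18.0 − 1/32 = 0.02431.
CL = 41.135 mL/cmH2O.

41.1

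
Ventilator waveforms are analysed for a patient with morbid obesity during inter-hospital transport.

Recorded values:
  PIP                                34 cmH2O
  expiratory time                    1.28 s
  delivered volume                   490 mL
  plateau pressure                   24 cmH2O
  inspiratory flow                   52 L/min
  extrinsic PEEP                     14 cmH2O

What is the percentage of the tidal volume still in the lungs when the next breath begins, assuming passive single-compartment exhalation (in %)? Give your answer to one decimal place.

10.4

Flow: 52 L/min ÷ 60 = 0.8667 L/s.
R = (PIP − Pplat)/V̇ = (34 − 24) / 0.8667 = 10.0/0.8667 = 11.538 cmH2O·s/L.
C = Vt/(Pplat − PEEP) = 490.0 / (24 − 14) = 490.0/10.0 = 49.0 mL/cmH2O.
τ = R × C = 11.538 × 0.049 L/cmH2O = 0.5654 s.
Fraction remaining at end-expiration = e^(−Te/τ) = e^(−1.28/0.5654) = 0.1039 → 10.39%.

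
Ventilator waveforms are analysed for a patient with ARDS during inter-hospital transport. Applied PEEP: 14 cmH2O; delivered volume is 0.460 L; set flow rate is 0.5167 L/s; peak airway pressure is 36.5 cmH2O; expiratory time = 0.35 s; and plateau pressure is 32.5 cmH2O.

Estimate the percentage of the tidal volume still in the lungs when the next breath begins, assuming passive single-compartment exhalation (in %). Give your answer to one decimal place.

16.2

R = (PIP − Pplat)/V̇ = (36.5 − 32.5) / 0.5167 = 4.0/0.5167 = 7.741 cmH2O·s/L.
C = Vt/(Pplat − PEEP) = 460.0 / (32.5 − 14) = 460.0/18.5 = 24.865 mL/cmH2O.
τ = R × C = 7.741 × 0.02487 L/cmH2O = 0.1925 s.
Fraction remaining at end-expiration = e^(−Te/τ) = e^(−0.35/0.1925) = 0.1623 → 16.23%.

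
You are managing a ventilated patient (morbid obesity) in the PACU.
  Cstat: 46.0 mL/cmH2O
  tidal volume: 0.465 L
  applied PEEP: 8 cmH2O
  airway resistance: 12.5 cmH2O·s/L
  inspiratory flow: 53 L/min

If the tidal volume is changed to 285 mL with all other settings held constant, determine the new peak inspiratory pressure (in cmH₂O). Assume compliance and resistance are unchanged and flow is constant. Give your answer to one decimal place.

Flow: 53 L/min ÷ 60 = 0.8833 L/s.
PIP = Vt/C + R·V̇ + PEEP (constant-flow equation of motion).
Only the elastic term changes: ΔPIP = ΔVt / C = (285 − 465) / 46.0 = -3.913 cmH2O.
Original PIP = 465/46.0 + 12.5×0.8833 + 8 = 29.15 cmH2O; new PIP = 29.15 + (-3.913) = 25.237 cmH2O.

25.2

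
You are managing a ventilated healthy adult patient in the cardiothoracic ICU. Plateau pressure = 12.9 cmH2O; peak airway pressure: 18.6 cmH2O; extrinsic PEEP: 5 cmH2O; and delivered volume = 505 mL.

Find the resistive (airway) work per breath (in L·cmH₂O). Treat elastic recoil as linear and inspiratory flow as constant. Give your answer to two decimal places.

2.88

With constant inspiratory flow the resistive pressure is constant at PIP − Pplat = 18.6 − 12.9 = 5.7 cmH2O, so resistive work = 5.7 × 0.505 = 2.879 L·cmH2O.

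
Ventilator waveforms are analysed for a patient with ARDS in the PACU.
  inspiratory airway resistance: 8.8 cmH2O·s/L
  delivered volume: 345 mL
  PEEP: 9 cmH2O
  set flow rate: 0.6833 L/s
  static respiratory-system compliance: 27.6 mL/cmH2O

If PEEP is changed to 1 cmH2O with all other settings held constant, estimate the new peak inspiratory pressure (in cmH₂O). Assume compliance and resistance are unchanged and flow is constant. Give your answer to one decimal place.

PIP = Vt/C + R·V̇ + PEEP (constant-flow equation of motion).
Only the baseline term changes: ΔPIP = ΔPEEP = 1 − 9 = -8.0 cmH2O.
Original PIP = 345/27.6 + 8.8×0.6833 + 9 = 27.513 cmH2O; new PIP = 27.513 + (-8.0) = 19.513 cmH2O.

19.5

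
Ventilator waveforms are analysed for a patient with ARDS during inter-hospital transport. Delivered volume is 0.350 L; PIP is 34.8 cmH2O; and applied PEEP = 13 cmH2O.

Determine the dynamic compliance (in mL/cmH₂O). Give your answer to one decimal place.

16.1

Dynamic compliance = Vt / (PIP − PEEP) = 350 / (34.8 − 13) = 350 / 21.8 = 16.055 mL/cmH2O.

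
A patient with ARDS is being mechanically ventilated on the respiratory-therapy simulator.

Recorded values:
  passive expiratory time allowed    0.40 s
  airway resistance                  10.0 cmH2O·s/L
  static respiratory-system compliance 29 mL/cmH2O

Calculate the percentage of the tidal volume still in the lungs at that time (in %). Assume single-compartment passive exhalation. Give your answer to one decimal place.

25.2

τ = R × C = 10.0 × 29 mL/cmH2O = 10.0 × 0.029 L/cmH2O = 0.29 s.
Passive exhalation: V(t)/V₀ = e^(−t/τ) = e^(−0.40/0.29) = 0.2518.
Fraction remaining = 0.2518 → 25.18%.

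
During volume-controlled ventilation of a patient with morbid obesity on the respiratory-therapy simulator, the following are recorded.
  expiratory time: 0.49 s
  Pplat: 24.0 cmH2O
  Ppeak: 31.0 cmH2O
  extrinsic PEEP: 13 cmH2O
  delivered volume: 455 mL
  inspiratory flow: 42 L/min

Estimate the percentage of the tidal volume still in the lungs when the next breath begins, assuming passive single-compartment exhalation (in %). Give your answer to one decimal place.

Flow: 42 L/min ÷ 60 = 0.7 L/s.
R = (PIP − Pplat)/V̇ = (31.0 − 24.0) / 0.7 = 7.0/0.7 = 10.0 cmH2O·s/L.
C = Vt/(Pplat − PEEP) = 455.0 / (24.0 − 13) = 455.0/11.0 = 41.364 mL/cmH2O.
τ = R × C = 10.0 × 0.04136 L/cmH2O = 0.4136 s.
Fraction remaining at end-expiration = e^(−Te/τ) = e^(−0.49/0.4136) = 0.3058 → 30.58%.

30.6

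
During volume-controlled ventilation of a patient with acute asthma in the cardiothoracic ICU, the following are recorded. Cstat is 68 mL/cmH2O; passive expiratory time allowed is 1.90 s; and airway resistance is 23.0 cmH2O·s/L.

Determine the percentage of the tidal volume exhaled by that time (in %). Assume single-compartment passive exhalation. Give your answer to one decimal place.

70.3

τ = R × C = 23.0 × 68 mL/cmH2O = 23.0 × 0.068 L/cmH2O = 1.564 s.
Passive exhalation: V(t)/V₀ = e^(−t/τ) = e^(−1.90/1.564) = 0.2968.
Fraction exhaled = 1 − 0.2968 = 0.7032 → 70.32%.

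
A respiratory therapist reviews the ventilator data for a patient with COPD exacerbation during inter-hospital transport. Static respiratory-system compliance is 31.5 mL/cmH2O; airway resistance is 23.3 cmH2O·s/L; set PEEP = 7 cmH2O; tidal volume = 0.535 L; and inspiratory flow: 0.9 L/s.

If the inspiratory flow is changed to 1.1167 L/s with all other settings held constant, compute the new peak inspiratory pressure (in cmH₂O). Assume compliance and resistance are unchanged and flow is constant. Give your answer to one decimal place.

50.0

PIP = Vt/C + R·V̇ + PEEP (constant-flow equation of motion).
Only the resistive term changes: ΔPIP = R × ΔV̇ = 23.3 × (1.1167 − 0.9) = 23.3 × 0.2167 = 5.049 cmH2O.
Original PIP = 535/31.5 + 23.3×0.9 + 7 = 44.954 cmH2O; new PIP = 44.954 + (5.049) = 50.003 cmH2O.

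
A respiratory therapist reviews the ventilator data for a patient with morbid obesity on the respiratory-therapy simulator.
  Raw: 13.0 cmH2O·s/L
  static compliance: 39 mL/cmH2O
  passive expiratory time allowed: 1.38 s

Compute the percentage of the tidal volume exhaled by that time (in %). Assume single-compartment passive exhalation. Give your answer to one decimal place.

93.4

τ = R × C = 13.0 × 39 mL/cmH2O = 13.0 × 0.039 L/cmH2O = 0.507 s.
Passive exhalation: V(t)/V₀ = e^(−t/τ) = e^(−1.38/0.507) = 0.06575.
Fraction exhaled = 1 − 0.06575 = 0.9343 → 93.43%.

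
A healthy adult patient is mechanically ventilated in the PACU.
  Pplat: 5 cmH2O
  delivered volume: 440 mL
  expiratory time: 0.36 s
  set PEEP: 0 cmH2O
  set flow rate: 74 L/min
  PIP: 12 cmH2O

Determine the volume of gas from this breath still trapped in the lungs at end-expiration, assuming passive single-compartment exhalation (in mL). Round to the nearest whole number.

214

Flow: 74 L/min ÷ 60 = 1.2333 L/s.
R = (PIP − Pplat)/V̇ = (12 − 5) / 1.2333 = 7.0/1.2333 = 5.676 cmH2O·s/L.
C = Vt/(Pplat − PEEP) = 440.0 / (5 − 0) = 440.0/5.0 = 88.0 mL/cmH2O.
τ = R × C = 5.676 × 0.088 L/cmH2O = 0.4995 s.
Fraction remaining = e^(−Te/τ) = e^(−0.36/0.4995) = 0.4864.
Trapped volume = 440.0 × 0.4864 = 214.02 mL.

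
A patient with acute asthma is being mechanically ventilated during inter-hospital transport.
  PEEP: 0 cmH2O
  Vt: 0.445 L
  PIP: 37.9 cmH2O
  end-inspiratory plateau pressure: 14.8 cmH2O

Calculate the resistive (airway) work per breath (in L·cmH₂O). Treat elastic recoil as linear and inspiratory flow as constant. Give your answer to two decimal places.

10.28

With constant inspiratory flow the resistive pressure is constant at PIP − Pplat = 37.9 − 14.8 = 23.1 cmH2O, so resistive work = 23.1 × 0.445 = 10.28 L·cmH2O.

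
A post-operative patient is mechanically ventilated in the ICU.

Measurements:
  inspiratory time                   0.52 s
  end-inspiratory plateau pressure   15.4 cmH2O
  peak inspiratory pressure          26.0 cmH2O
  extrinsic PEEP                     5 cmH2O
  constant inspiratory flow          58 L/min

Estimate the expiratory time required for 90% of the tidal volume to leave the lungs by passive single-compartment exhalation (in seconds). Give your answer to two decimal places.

1.22

Flow: 58 L/min ÷ 60 = 0.9667 L/s.
Vt = flow × Ti = 0.9667 L/s × 0.52 s × 1000 mL/L = 502.68 mL.
R = (PIP − Pplat)/V̇ = (26.0 − 15.4) / 0.9667 = 10.6/0.9667 = 10.965 cmH2O·s/L.
C = Vt/(Pplat − PEEP) = 502.68 / (15.4 − 5) = 502.68/10.4 = 48.335 mL/cmH2O.
τ = R × C = 10.965 × 0.04834 L/cmH2O = 0.53 s.
t = −τ·ln(1 − 0.90) = −0.53·ln(0.1) = 1.22 s.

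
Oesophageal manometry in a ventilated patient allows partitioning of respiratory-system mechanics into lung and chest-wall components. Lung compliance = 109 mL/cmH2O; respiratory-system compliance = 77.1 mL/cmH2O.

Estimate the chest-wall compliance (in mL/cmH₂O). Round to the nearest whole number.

1/Ccw = 1/Crs − 1/CL.
1/Ccw = 1/77.1 − 1/109 = 0.003796.
Ccw = 263.44 mL/cmH2O.

263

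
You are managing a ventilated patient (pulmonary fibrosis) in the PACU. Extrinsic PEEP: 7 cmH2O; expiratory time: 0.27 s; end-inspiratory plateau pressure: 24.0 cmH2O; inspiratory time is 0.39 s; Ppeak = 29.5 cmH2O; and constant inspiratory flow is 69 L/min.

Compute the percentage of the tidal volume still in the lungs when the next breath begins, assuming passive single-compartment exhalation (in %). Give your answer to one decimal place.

Flow: 69 L/min ÷ 60 = 1.15 L/s.
Vt = flow × Ti = 1.15 L/s × 0.39 s × 1000 mL/L = 448.5 mL.
R = (PIP − Pplat)/V̇ = (29.5 − 24.0) / 1.15 = 5.5/1.15 = 4.783 cmH2O·s/L.
C = Vt/(Pplat − PEEP) = 448.5 / (24.0 − 7) = 448.5/17.0 = 26.382 mL/cmH2O.
τ = R × C = 4.783 × 0.02638 L/cmH2O = 0.1262 s.
Fraction remaining at end-expiration = e^(−Te/τ) = e^(−0.27/0.1262) = 0.1177 → 11.77%.

11.8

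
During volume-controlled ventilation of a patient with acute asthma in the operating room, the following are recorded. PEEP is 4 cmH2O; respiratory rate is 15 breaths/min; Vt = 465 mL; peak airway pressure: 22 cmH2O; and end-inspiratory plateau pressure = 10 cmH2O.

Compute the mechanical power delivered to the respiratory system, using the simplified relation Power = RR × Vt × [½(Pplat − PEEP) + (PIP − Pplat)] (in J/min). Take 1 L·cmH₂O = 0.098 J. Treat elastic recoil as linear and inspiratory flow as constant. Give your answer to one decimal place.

10.3

Per-breath work = Vt × [½(Pplat−PEEP) + (PIP−Pplat)] = 0.465 × [0.5×6.0 + 12.0] = 0.465 × 15.0 = 6.975 L·cmH2O.
Power = 15 × 6.975 = 104.63 L·cmH2O/min.
× 0.098 J/(L·cmH2O) → 10.254 J/min.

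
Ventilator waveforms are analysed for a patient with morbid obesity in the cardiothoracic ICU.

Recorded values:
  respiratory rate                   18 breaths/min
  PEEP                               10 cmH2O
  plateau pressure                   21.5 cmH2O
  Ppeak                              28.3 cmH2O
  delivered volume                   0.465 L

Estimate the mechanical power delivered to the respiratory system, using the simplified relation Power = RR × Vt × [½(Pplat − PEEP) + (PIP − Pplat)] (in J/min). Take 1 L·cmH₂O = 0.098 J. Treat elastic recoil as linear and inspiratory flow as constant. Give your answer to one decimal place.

10.3

Per-breath work = Vt × [½(Pplat−PEEP) + (PIP−Pplat)] = 0.465 × [0.5×11.5 + 6.8] = 0.465 × 12.55 = 5.836 L·cmH2O.
Power = 18 × 5.836 = 105.05 L·cmH2O/min.
× 0.098 J/(L·cmH2O) → 10.295 J/min.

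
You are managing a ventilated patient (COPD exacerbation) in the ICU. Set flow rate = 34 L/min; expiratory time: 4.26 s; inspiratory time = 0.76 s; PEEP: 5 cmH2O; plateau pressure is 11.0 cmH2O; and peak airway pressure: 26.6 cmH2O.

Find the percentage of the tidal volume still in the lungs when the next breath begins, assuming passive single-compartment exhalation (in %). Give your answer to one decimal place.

Flow: 34 L/min ÷ 60 = 0.5667 L/s.
Vt = flow × Ti = 0.5667 L/s × 0.76 s × 1000 mL/L = 430.69 mL.
R = (PIP − Pplat)/V̇ = (26.6 − 11.0) / 0.5667 = 15.6/0.5667 = 27.528 cmH2O·s/L.
C = Vt/(Pplat − PEEP) = 430.69 / (11.0 − 5) = 430.69/6.0 = 71.782 mL/cmH2O.
τ = R × C = 27.528 × 0.07178 L/cmH2O = 1.976 s.
Fraction remaining at end-expiration = e^(−Te/τ) = e^(−4.26/1.976) = 0.1158 → 11.58%.

11.6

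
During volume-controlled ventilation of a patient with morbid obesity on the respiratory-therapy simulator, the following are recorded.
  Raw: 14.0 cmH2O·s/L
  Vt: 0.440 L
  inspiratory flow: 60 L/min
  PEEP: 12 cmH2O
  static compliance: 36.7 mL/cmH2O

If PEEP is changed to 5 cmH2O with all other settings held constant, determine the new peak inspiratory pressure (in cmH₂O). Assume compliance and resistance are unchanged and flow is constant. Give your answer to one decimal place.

Flow: 60 L/min ÷ 60 = 1 L/s.
PIP = Vt/C + R·V̇ + PEEP (constant-flow equation of motion).
Only the baseline term changes: ΔPIP = ΔPEEP = 5 − 12 = -7.0 cmH2O.
Original PIP = 440/36.7 + 14.0×1 + 12 = 37.989 cmH2O; new PIP = 37.989 + (-7.0) = 30.989 cmH2O.

31.0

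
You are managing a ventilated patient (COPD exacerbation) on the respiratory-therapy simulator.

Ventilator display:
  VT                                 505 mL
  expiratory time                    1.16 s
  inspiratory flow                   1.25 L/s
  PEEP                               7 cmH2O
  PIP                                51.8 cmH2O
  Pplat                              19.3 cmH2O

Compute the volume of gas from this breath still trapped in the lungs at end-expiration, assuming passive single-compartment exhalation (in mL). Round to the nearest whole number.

R = (PIP − Pplat)/V̇ = (51.8 − 19.3) / 1.25 = 32.5/1.25 = 26.0 cmH2O·s/L.
C = Vt/(Pplat − PEEP) = 505.0 / (19.3 − 7) = 505.0/12.3 = 41.057 mL/cmH2O.
τ = R × C = 26.0 × 0.04106 L/cmH2O = 1.068 s.
Fraction remaining = e^(−Te/τ) = e^(−1.16/1.068) = 0.3375.
Trapped volume = 505.0 × 0.3375 = 170.44 mL.

170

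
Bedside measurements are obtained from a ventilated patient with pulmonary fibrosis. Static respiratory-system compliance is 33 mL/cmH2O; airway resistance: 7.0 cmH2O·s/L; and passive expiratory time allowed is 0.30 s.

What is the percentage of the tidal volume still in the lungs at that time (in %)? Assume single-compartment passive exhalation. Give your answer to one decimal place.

τ = R × C = 7.0 × 33 mL/cmH2O = 7.0 × 0.033 L/cmH2O = 0.231 s.
Passive exhalation: V(t)/V₀ = e^(−t/τ) = e^(−0.30/0.231) = 0.2729.
Fraction remaining = 0.2729 → 27.29%.

27.3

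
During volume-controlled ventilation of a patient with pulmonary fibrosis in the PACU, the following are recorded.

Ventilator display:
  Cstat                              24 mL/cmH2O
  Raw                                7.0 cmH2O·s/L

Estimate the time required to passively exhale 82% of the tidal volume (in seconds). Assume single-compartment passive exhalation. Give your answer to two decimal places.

0.29

τ = R × C = 7.0 × 24 mL/cmH2O = 7.0 × 0.024 L/cmH2O = 0.168 s.
Exhaled fraction f = 1 − e^(−t/τ) → t = −τ·ln(1 − f) = −0.168·ln(0.18) = 0.2881 s.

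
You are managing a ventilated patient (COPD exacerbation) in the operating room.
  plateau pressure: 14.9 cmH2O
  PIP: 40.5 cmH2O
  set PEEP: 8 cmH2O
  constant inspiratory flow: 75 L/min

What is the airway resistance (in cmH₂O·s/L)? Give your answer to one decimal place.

20.5

Flow: 75 L/min ÷ 60 = 1.25 L/s.
Raw = (PIP − Pplat) / flow = (40.5 − 14.9) / 1.25 = 25.6 / 1.25 = 20.48 cmH2O·s/L.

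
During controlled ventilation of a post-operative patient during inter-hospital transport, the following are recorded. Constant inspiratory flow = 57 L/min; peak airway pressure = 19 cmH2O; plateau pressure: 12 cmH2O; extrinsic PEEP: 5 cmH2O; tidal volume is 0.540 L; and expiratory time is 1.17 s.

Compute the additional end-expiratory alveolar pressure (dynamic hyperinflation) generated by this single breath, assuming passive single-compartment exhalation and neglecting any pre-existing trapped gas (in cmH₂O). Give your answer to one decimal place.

Flow: 57 L/min ÷ 60 = 0.95 L/s.
R = (PIP − Pplat)/V̇ = (19 − 12) / 0.95 = 7.0/0.95 = 7.368 cmH2O·s/L.
C = Vt/(Pplat − PEEP) = 540.0 / (12 − 5) = 540.0/7.0 = 77.143 mL/cmH2O.
τ = R × C = 7.368 × 0.07714 L/cmH2O = 0.5684 s.
Fraction remaining = e^(−Te/τ) = e^(−1.17/0.5684) = 0.1277; trapped volume = 540.0 × 0.1277 = 68.958 mL.
Additional alveolar pressure from trapping ≈ V_trapped / C = 68.958 / 77.143 = 0.8939 cmH2O.

0.9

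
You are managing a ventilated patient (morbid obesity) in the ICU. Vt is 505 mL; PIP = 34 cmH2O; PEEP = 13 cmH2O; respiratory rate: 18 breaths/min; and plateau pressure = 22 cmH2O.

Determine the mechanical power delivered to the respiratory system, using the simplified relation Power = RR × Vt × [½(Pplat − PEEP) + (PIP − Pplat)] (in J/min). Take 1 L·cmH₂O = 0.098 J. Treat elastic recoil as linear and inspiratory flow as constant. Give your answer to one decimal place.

14.7

Per-breath work = Vt × [½(Pplat−PEEP) + (PIP−Pplat)] = 0.505 × [0.5×9.0 + 12.0] = 0.505 × 16.5 = 8.333 L·cmH2O.
Power = 18 × 8.333 = 149.99 L·cmH2O/min.
× 0.098 J/(L·cmH2O) → 14.699 J/min.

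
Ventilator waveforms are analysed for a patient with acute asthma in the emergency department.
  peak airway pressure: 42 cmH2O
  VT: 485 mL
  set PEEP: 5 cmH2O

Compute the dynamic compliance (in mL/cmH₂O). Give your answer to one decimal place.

13.1

Dynamic compliance = Vt / (PIP − PEEP) = 485 / (42 − 5) = 485 / 37.0 = 13.108 mL/cmH2O.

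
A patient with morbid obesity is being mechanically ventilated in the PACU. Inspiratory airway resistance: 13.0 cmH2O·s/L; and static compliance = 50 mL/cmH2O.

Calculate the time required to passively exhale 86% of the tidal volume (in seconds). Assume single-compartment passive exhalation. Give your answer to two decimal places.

1.28

τ = R × C = 13.0 × 50 mL/cmH2O = 13.0 × 0.050 L/cmH2O = 0.65 s.
Exhaled fraction f = 1 − e^(−t/τ) → t = −τ·ln(1 − f) = −0.65·ln(0.14) = 1.278 s.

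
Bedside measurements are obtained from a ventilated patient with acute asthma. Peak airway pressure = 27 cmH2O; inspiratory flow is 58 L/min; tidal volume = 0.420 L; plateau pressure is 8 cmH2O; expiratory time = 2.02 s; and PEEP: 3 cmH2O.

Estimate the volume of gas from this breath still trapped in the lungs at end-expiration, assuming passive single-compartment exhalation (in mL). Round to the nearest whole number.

124

Flow: 58 L/min ÷ 60 = 0.9667 L/s.
R = (PIP − Pplat)/V̇ = (27 − 8) / 0.9667 = 19.0/0.9667 = 19.654 cmH2O·s/L.
C = Vt/(Pplat − PEEP) = 420.0 / (8 − 3) = 420.0/5.0 = 84.0 mL/cmH2O.
τ = R × C = 19.654 × 0.084 L/cmH2O = 1.651 s.
Fraction remaining = e^(−Te/τ) = e^(−2.02/1.651) = 0.2942.
Trapped volume = 420.0 × 0.2942 = 123.56 mL.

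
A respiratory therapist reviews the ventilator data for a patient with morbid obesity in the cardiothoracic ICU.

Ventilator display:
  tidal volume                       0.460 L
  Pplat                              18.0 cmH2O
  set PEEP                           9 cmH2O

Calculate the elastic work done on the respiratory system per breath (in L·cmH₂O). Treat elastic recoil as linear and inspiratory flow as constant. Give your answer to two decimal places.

2.07

Elastic work ≈ ½ × (Pplat − PEEP) × Vt = 0.5 × (18.0 − 9) × 0.460 L = 0.5 × 9.0 × 0.460 = 2.07 L·cmH2O.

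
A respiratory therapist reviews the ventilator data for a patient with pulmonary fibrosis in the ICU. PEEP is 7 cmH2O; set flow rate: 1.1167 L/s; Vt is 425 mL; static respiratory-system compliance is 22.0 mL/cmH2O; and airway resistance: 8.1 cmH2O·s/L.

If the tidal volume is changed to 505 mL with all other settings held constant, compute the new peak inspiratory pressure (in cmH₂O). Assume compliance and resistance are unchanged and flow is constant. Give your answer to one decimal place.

39.0

PIP = Vt/C + R·V̇ + PEEP (constant-flow equation of motion).
Only the elastic term changes: ΔPIP = ΔVt / C = (505 − 425) / 22.0 = 3.636 cmH2O.
Original PIP = 425/22.0 + 8.1×1.1167 + 7 = 35.363 cmH2O; new PIP = 35.363 + (3.636) = 38.999 cmH2O.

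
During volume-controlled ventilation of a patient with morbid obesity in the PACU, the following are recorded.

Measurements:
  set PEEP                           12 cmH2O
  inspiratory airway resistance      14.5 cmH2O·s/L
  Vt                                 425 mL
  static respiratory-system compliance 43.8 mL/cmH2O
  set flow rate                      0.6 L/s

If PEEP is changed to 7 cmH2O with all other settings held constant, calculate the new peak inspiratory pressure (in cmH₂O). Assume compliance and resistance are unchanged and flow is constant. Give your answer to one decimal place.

PIP = Vt/C + R·V̇ + PEEP (constant-flow equation of motion).
Only the baseline term changes: ΔPIP = ΔPEEP = 7 − 12 = -5.0 cmH2O.
Original PIP = 425/43.8 + 14.5×0.6 + 12 = 30.403 cmH2O; new PIP = 30.403 + (-5.0) = 25.403 cmH2O.

25.4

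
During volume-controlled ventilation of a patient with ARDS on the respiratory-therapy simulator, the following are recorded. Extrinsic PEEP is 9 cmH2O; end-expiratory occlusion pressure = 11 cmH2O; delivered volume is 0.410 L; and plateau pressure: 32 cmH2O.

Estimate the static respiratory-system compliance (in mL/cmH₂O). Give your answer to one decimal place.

End-expiratory occlusion gives total PEEP = 11 cmH2O (intrinsic PEEP = 11 − 9 = 2). Use total PEEP for the elastic gradient.
Cstat = Vt / (Pplat − PEEPtotal) = 410 / (32 − 11) = 410 / 21.0 = 19.524 mL/cmH2O.

19.5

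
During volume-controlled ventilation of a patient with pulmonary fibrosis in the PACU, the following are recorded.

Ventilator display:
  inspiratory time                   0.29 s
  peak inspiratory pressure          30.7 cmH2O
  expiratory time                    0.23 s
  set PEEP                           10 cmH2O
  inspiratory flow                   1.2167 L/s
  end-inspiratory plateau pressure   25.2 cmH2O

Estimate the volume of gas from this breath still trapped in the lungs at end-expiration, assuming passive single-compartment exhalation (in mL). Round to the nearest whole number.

39

Vt = flow × Ti = 1.2167 L/s × 0.29 s × 1000 mL/L = 352.84 mL.
R = (PIP − Pplat)/V̇ = (30.7 − 25.2) / 1.2167 = 5.5/1.2167 = 4.52 cmH2O·s/L.
C = Vt/(Pplat − PEEP) = 352.84 / (25.2 − 10) = 352.84/15.2 = 23.213 mL/cmH2O.
τ = R × C = 4.52 × 0.02321 L/cmH2O = 0.1049 s.
Fraction remaining = e^(−Te/τ) = e^(−0.23/0.1049) = 0.1116.
Trapped volume = 352.84 × 0.1116 = 39.377 mL.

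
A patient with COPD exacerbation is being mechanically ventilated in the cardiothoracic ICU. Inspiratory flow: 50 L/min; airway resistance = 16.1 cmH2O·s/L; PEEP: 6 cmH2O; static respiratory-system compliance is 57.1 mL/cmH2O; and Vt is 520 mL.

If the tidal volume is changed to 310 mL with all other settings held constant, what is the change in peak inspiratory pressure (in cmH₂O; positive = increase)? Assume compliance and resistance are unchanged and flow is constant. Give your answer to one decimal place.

PIP = Vt/C + R·V̇ + PEEP (constant-flow equation of motion).
Only the elastic term changes: ΔPIP = ΔVt / C = (310 − 520) / 57.1 = -3.678 cmH2O.

-3.7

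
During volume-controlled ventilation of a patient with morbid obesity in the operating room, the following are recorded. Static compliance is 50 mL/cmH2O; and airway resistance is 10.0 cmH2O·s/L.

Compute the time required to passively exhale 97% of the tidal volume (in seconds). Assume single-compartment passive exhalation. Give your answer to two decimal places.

1.75

τ = R × C = 10.0 × 50 mL/cmH2O = 10.0 × 0.050 L/cmH2O = 0.5 s.
Exhaled fraction f = 1 − e^(−t/τ) → t = −τ·ln(1 − f) = −0.5·ln(0.03) = 1.753 s.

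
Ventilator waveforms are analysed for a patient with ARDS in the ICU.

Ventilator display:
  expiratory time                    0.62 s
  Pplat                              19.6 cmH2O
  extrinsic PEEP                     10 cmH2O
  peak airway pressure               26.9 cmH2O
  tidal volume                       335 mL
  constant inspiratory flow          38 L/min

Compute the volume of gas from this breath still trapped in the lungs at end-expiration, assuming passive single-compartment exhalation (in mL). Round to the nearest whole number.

Flow: 38 L/min ÷ 60 = 0.6333 L/s.
R = (PIP − Pplat)/V̇ = (26.9 − 19.6) / 0.6333 = 7.3/0.6333 = 11.527 cmH2O·s/L.
C = Vt/(Pplat − PEEP) = 335.0 / (19.6 − 10) = 335.0/9.6 = 34.896 mL/cmH2O.
τ = R × C = 11.527 × 0.0349 L/cmH2O = 0.4023 s.
Fraction remaining = e^(−Te/τ) = e^(−0.62/0.4023) = 0.2141.
Trapped volume = 335.0 × 0.2141 = 71.724 mL.

72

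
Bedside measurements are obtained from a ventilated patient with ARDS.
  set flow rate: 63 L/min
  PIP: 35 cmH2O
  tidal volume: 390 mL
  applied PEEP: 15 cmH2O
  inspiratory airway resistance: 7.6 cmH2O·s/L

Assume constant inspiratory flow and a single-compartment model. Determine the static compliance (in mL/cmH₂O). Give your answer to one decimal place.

32.4

Flow: 63 L/min ÷ 60 = 1.05 L/s.
Equation of motion (constant flow): PIP = Vt/C + R·V̇ + PEEP.
Vt/C = PIP − R·V̇ − PEEP = 35 − 7.6×1.05 − 15 = 35 − 7.98 − 15 = 12.02 cmH2O.
C = Vt / 12.02 = 390 / 12.02 = 32.446 mL/cmH2O.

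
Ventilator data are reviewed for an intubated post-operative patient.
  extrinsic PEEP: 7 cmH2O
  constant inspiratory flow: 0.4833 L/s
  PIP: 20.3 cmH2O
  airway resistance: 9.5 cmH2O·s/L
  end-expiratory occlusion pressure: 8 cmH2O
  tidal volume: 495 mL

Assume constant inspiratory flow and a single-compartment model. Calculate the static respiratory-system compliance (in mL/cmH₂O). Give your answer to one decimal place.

64.2

Total PEEP = 8 cmH2O (set 7 + intrinsic 1); this is the baseline alveolar pressure.
Equation of motion (constant flow): PIP = Vt/C + R·V̇ + PEEP.
Vt/C = PIP − R·V̇ − PEEP = 20.3 − 9.5×0.4833 − 8 = 20.3 − 4.591 − 8 = 7.709 cmH2O.
C = Vt / 7.709 = 495 / 7.709 = 64.211 mL/cmH2O.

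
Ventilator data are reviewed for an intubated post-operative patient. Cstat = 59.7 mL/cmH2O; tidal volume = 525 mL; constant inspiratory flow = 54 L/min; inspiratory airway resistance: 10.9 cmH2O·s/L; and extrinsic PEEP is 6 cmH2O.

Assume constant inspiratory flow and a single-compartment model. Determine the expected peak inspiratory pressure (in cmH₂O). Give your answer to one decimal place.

Flow: 54 L/min ÷ 60 = 0.9 L/s.
Equation of motion (constant flow): PIP = Vt/C + R·V̇ + PEEP.
PIP = 525/59.7 + 10.9×0.9 + 6 = 8.794 + 9.81 + 6 = 24.604 cmH2O.

24.6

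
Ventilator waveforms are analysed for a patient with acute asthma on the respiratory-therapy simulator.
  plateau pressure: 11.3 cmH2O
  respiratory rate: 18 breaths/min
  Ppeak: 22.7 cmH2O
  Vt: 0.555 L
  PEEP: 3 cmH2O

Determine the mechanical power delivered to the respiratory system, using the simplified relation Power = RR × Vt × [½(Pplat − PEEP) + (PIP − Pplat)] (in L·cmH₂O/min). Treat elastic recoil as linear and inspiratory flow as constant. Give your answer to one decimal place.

155.3

Per-breath work = Vt × [½(Pplat−PEEP) + (PIP−Pplat)] = 0.555 × [0.5×8.3 + 11.4] = 0.555 × 15.55 = 8.63 L·cmH2O.
Power = 18 × 8.63 = 155.34 L·cmH2O/min.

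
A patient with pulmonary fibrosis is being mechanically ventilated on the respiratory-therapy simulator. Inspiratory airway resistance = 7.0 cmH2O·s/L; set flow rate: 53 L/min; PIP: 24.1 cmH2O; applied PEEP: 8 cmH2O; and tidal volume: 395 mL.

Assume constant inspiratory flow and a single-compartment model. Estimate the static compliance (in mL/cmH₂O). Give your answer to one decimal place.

39.8

Flow: 53 L/min ÷ 60 = 0.8833 L/s.
Equation of motion (constant flow): PIP = Vt/C + R·V̇ + PEEP.
Vt/C = PIP − R·V̇ − PEEP = 24.1 − 7.0×0.8833 − 8 = 24.1 − 6.183 − 8 = 9.917 cmH2O.
C = Vt / 9.917 = 395 / 9.917 = 39.831 mL/cmH2O.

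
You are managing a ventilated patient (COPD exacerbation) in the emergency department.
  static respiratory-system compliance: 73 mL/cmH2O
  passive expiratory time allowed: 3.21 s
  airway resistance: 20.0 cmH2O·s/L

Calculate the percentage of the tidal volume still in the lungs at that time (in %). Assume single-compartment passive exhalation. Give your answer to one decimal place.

11.1

τ = R × C = 20.0 × 73 mL/cmH2O = 20.0 × 0.073 L/cmH2O = 1.46 s.
Passive exhalation: V(t)/V₀ = e^(−t/τ) = e^(−3.21/1.46) = 0.111.
Fraction remaining = 0.111 → 11.1%.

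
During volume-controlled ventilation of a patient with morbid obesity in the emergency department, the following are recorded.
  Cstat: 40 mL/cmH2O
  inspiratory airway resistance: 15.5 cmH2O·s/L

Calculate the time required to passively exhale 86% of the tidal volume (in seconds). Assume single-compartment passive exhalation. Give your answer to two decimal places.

1.22

τ = R × C = 15.5 × 40 mL/cmH2O = 15.5 × 0.040 L/cmH2O = 0.62 s.
Exhaled fraction f = 1 − e^(−t/τ) → t = −τ·ln(1 − f) = −0.62·ln(0.14) = 1.219 s.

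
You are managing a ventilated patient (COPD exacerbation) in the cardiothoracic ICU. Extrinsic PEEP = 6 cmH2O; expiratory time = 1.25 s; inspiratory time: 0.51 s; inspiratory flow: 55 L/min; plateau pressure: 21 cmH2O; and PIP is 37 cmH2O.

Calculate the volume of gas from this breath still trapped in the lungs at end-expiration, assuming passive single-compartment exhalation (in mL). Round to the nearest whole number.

47

Flow: 55 L/min ÷ 60 = 0.9167 L/s.
Vt = flow × Ti = 0.9167 L/s × 0.51 s × 1000 mL/L = 467.52 mL.
R = (PIP − Pplat)/V̇ = (37 − 21) / 0.9167 = 16.0/0.9167 = 17.454 cmH2O·s/L.
C = Vt/(Pplat − PEEP) = 467.52 / (21 − 6) = 467.52/15.0 = 31.168 mL/cmH2O.
τ = R × C = 17.454 × 0.03117 L/cmH2O = 0.544 s.
Fraction remaining = e^(−Te/τ) = e^(−1.25/0.544) = 0.1005.
Trapped volume = 467.52 × 0.1005 = 46.986 mL.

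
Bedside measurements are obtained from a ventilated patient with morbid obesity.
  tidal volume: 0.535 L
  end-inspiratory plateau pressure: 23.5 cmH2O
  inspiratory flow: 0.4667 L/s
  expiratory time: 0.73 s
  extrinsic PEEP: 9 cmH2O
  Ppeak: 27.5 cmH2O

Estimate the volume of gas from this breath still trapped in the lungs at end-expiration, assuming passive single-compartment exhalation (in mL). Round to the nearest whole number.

R = (PIP − Pplat)/V̇ = (27.5 − 23.5) / 0.4667 = 4.0/0.4667 = 8.571 cmH2O·s/L.
C = Vt/(Pplat − PEEP) = 535.0 / (23.5 − 9) = 535.0/14.5 = 36.897 mL/cmH2O.
τ = R × C = 8.571 × 0.0369 L/cmH2O = 0.3163 s.
Fraction remaining = e^(−Te/τ) = e^(−0.73/0.3163) = 0.09947.
Trapped volume = 535.0 × 0.09947 = 53.216 mL.

53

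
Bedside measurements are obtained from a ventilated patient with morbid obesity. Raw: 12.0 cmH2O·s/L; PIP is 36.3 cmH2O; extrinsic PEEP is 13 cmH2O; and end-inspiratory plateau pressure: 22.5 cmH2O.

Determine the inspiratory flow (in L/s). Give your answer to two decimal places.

1.15

flow = (PIP − Pplat) / Raw = 13.8 / 12.0 = 1.15 L/s.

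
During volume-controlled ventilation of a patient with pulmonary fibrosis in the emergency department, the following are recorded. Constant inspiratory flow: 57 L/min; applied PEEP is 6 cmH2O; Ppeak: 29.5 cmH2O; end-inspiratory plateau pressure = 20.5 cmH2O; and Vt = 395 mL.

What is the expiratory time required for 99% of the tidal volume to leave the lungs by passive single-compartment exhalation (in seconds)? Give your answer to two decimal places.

1.19

Flow: 57 L/min ÷ 60 = 0.95 L/s.
R = (PIP − Pplat)/V̇ = (29.5 − 20.5) / 0.95 = 9.0/0.95 = 9.474 cmH2O·s/L.
C = Vt/(Pplat − PEEP) = 395.0 / (20.5 − 6) = 395.0/14.5 = 27.241 mL/cmH2O.
τ = R × C = 9.474 × 0.02724 L/cmH2O = 0.2581 s.
t = −τ·ln(1 − 0.99) = −0.2581·ln(0.01) = 1.189 s.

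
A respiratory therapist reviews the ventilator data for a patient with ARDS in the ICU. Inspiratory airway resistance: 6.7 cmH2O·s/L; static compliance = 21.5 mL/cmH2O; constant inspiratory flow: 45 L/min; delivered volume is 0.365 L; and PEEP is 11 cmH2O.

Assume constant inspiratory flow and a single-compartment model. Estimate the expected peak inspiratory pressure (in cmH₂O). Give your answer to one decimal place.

33.0

Flow: 45 L/min ÷ 60 = 0.75 L/s.
Equation of motion (constant flow): PIP = Vt/C + R·V̇ + PEEP.
PIP = 365/21.5 + 6.7×0.75 + 11 = 16.977 + 5.025 + 11 = 33.002 cmH2O.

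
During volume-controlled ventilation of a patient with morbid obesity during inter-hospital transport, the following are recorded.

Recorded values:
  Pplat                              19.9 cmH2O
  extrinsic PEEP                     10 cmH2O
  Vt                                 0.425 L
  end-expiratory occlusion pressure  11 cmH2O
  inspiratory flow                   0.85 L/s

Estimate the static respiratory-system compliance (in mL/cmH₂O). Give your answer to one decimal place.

End-expiratory occlusion gives total PEEP = 11 cmH2O (intrinsic PEEP = 11 − 10 = 1). Use total PEEP for the elastic gradient.
Cstat = Vt / (Pplat − PEEPtotal) = 425 / (19.9 − 11) = 425 / 8.9 = 47.753 mL/cmH2O.

47.8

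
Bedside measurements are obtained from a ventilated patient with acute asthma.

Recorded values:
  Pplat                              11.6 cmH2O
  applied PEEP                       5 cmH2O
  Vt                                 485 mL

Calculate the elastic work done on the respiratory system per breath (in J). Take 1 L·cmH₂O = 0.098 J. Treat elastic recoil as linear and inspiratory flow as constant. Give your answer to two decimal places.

0.16

Elastic work ≈ ½ × (Pplat − PEEP) × Vt = 0.5 × (11.6 − 5) × 0.485 L = 0.5 × 6.6 × 0.485 = 1.601 L·cmH2O.
× 0.098 J/(L·cmH2O) → 0.1569 J.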